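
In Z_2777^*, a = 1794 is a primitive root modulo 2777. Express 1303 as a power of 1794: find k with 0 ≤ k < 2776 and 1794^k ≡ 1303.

1161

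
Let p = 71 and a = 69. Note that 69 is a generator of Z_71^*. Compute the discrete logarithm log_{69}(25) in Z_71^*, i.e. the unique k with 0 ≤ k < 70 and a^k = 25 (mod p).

Baby-step giant-step with m = ceil(sqrt(70)) = 9.
Baby table (69^j mod 71 for j=0..8):
  0:1  1:69  2:4  3:63  4:16  5:39  6:64  7:14
  8:43
Giant step factor: 69^(-9) ≡ 52 (mod 71).
Scan 25·52^i mod 71 for i = 0, 1, …:
  i=0: 25   i=1: 22   i=2: 8   i=3: 61
  i=4: 48   i=5: 11   i=6: 4
Match at i=6, j=2: k = 6·9 + 2 = 56.

56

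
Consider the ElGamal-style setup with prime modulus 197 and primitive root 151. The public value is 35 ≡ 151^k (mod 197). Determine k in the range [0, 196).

121

Baby-step giant-step with m = ceil(sqrt(196)) = 14.
Baby table (151^j mod 197 for j=0..13):
  0:1  1:151  2:146  3:179  4:40  5:130  6:127  7:68
  8:24  9:78  10:155  11:159  12:172  13:165
Giant step factor: 151^(-14) ≡ 161 (mod 197).
Scan 35·161^i mod 197 for i = 0, 1, …:
  i=0: 35   i=1: 119   i=2: 50   i=3: 170
  i=4: 184   i=5: 74   i=6: 94   i=7: 162
  i=8: 78
Match at i=8, j=9: k = 8·14 + 9 = 121.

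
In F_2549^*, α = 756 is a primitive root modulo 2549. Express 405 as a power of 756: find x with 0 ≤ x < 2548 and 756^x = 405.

Baby-step giant-step with m = ceil(sqrt(2548)) = 51.
Baby table (756^j mod 2549 for j=0..50):
  0:1  1:756  2:560  3:226  4:73  5:1659  6:96  7:1204
  8:231  9:1304  10:1910  11:1226  12:1569  13:879  14:1784  15:283
  16:2381  17:442  18:233  19:267  20:481  21:1678  22:1715  23:1648
  24:1976  25:142  26:294  27:501  28:1504  29:170  30:1070  31:887
  32:185  33:2214  34:1640  35:1026  36:760  37:1035  38:2466  39:977
  40:1951  41:1634  42:1588  43:2498  44:2228  45:2028  46:1219  47:1375
  48:2057  49:202  50:2321
Giant step factor: 756^(-51) ≡ 706 (mod 2549).
Scan 405·706^i mod 2549 for i = 0, 1, …:
  i=0: 405   i=1: 442
Match at i=1, j=17: x = 1·51 + 17 = 68.

68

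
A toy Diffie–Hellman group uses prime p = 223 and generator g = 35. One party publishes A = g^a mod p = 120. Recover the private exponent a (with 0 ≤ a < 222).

Baby-step giant-step with m = ceil(sqrt(222)) = 15.
Baby table (35^j mod 223 for j=0..14):
  0:1  1:35  2:110  3:59  4:58  5:23  6:136  7:77
  8:19  9:219  10:83  11:6  12:210  13:214  14:131
Giant step factor: 35^(-15) ≡ 157 (mod 223).
Scan 120·157^i mod 223 for i = 0, 1, …:
  i=0: 120   i=1: 108   i=2: 8   i=3: 141
  i=4: 60   i=5: 54   i=6: 4   i=7: 182
  i=8: 30   i=9: 27     …   i=13: 125
  i=14: 1
Match at i=14, j=0: a = 14·15 + 0 = 210.

210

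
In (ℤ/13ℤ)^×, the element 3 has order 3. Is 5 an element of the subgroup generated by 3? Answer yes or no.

5 ∈ ⟨3⟩ iff 5^3 ≡ 1 (mod 13), since |⟨3⟩| = 3.
5^3 mod 13 = 8.
Since 8 ≠ 1, 5 does not lie in the subgroup.

no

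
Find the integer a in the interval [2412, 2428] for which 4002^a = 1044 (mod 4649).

2420

Compute 4002^2412 mod 4649 = 4251, then multiply by 4002 repeatedly:
  4002^2412=4251  4002^2413=1811  4002^2414=4480  4002^2415=2416  4002^2416=3561
  4002^2417=1937  4002^2418=1991  4002^2419=4245  4002^2420=1044
Found 1044 at exponent 2420.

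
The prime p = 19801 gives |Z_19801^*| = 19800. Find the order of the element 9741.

The order of 9741 must divide p − 1 = 19800 = 2^3 · 3^2 · 5^2 · 11.
Divisors: 1, 2, 3, 4, 5, 6, 8, 9, 10, 11, 12, 15, 18, 20, 22, 24, 25, 30, 33, 36, 40, 44, 45, 50, 55, 60, 66, 72, 75, 88, 90, 99, 100, 110, 120, 132, 150, 165, 180, 198, 200, 220, 225, 264, 275, 300, 330, 360, 396, 440, 450, 495, 550, 600, 660, 792, 825, 900, 990, 1100, 1320, 1650, 1800, 1980, 2200, 2475, 3300, 3960, 4950, 6600, 9900, 19800.
Check each in increasing order: 9741^1 ≡ 9741;  9741^2 ≡ 689;  9741^3 ≡ 18811;  9741^4 ≡ 19298;  9741^5 ≡ 10925;  9741^6 ≡ 9851;  9741^8 ≡ 15397;  9741^9 ≡ 9403;  9741^10 ≡ 14998;  9741^11 ≡ 3740;  9741^12 ≡ 17301;  9741^15 ≡ 19676;  9741^18 ≡ 4944;  9741^20 ≡ 644;  9741^22 ≡ 8094;  9741^24 ≡ 12685;  9741^25 ≡ 6345;  9741^30 ≡ 15625;  9741^33 ≡ 15632;  9741^36 ≡ 8702;  9741^40 ≡ 18716;  9741^44 ≡ 11128;  9741^45 ≡ 7174;  9741^50 ≡ 3592;  9741^55 ≡ 16819;  9741^60 ≡ 14096;  9741^66 ≡ 15084;  9741^72 ≡ 5780;  9741^75 ≡ 289;  9741^88 ≡ 16731;  9741^90 ≡ 3477;  9741^99 ≡ 2780;  9741^100 ≡ 12013;  9741^110 ≡ 1675;  9741^120 ≡ 13982;  9741^132 ≡ 13566;  9741^150 ≡ 4317;  9741^165 ≡ 14803;  9741^180 ≡ 10919;  9741^198 ≡ 6010;  9741^200 ≡ 2481;  9741^220 ≡ 13684;  9741^225 ≡ 150;  9741^264 ≡ 5862;  9741^275 ≡ 4173;  9741^300 ≡ 3748;  9741^330 ≡ 10943;  9741^360 ≡ 2740;  9741^396 ≡ 3076;  9741^440 ≡ 13600;  9741^450 ≡ 2699;  9741^495 ≡ 17049;  9741^550 ≡ 8850;  9741^600 ≡ 8595;  9741^660 ≡ 12602;  9741^792 ≡ 16699;  9741^825 ≡ 2185;  9741^900 ≡ 17634;  9741^990 ≡ 9522;  9741^1100 ≡ 9545;  9741^1320 ≡ 6384;  9741^1650 ≡ 2184;  9741^1800 ≡ 3052;  9741^1980 ≡ 19506;  9741^2200 ≡ 2624;  9741^2475 ≡ 19800;  9741^3300 ≡ 17616;  9741^3960 ≡ 7821;  9741^4950 ≡ 1.
Smallest exponent giving 1 is 4950.

4950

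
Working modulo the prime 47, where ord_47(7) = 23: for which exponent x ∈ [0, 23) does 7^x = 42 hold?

18

Successive powers of 7 modulo 47:
  7^0=1  7^1=7  7^2=2  7^3=14  7^4=4  7^5=28
  7^6=8  7^7=9  7^8=16  7^9=18  7^10=32  7^11=36
  7^12=17  7^13=25  7^14=34  7^15=3  7^16=21  7^17=6
  7^18=42
So 7^18 ≡ 42 (mod 47), giving x = 18.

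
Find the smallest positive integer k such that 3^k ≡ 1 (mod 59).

The order of 3 must divide p − 1 = 58 = 2 · 29.
Divisors: 1, 2, 29, 58.
Check each in increasing order: 3^1 ≡ 3;  3^2 ≡ 9;  3^29 ≡ 1.
Smallest exponent giving 1 is 29.

29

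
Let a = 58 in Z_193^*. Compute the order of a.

192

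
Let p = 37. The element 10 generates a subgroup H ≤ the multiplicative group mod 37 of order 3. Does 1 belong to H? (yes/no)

yes

⟨10⟩ has order 3; its elements mod 37 are {1, 10, 26}.
1 is in this set.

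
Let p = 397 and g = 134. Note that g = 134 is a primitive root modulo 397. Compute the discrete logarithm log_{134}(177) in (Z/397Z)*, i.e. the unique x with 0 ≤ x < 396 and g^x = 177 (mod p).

363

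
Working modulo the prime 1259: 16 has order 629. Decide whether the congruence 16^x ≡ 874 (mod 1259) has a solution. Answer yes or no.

874 ∈ ⟨16⟩ iff 874^629 ≡ 1 (mod 1259), since |⟨16⟩| = 629.
874^629 mod 1259 = 1.
Since 1 = 1, 874 lies in the subgroup.

yes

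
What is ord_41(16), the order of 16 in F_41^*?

5

The order of 16 must divide p − 1 = 40 = 2^3 · 5.
Divisors: 1, 2, 4, 5, 8, 10, 20, 40.
Check each in increasing order: 16^1 ≡ 16;  16^2 ≡ 10;  16^4 ≡ 18;  16^5 ≡ 1.
Smallest exponent giving 1 is 5.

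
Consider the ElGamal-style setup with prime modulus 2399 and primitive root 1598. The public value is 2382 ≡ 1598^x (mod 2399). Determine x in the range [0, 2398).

Baby-step giant-step with m = ceil(sqrt(2398)) = 49.
Baby table (1598^j mod 2399 for j=0..48):
  0:1  1:1598  2:1068  3:975  4:1099  5:134  6:621  7:1571
  8:1104  9:927  10:1163  11:1648  12:1801  13:1597  14:1869  15:2306
  16:124  17:1434  18:487  19:950  20:1932  21:2222  22:236  23:485
  24:153  25:2195  26:272  27:437  28:217  29:1310  30:1452  31:463
  32:982  33:290  34:413  35:249  36:2067  37:2042  38:476  39:165
  40:2179  41:1093  42:142  43:1410  44:519  45:1707  46:123  47:2235
  48:1818
Giant step factor: 1598^(-49) ≡ 2303 (mod 2399).
Scan 2382·2303^i mod 2399 for i = 0, 1, …:
  i=0: 2382   i=1: 1632   i=2: 1662   i=3: 1181
  i=4: 1776   i=5: 2232   i=6: 1638   i=7: 1086
  i=8: 1300   i=9: 2347     …   i=31: 1070
  i=32: 437
Match at i=32, j=27: x = 32·49 + 27 = 1595.

1595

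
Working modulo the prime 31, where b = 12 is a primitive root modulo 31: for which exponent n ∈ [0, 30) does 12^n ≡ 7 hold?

Successive powers of 12 modulo 31:
  12^0=1  12^1=12  12^2=20  12^3=23  12^4=28  12^5=26
  12^6=2  12^7=24  12^8=9  12^9=15  12^10=25  12^11=21
  12^12=4  12^13=17  12^14=18  12^15=30  12^16=19  12^17=11
  12^18=8  12^19=3  12^20=5  12^21=29  12^22=7
So 12^22 ≡ 7 (mod 31), giving n = 22.

22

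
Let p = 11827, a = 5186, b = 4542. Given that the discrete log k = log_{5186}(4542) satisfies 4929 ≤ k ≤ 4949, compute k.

4937

Compute 5186^4929 mod 11827 = 4719, then multiply by 5186 repeatedly:
  5186^4929=4719  5186^4930=2671  5186^4931=2389  5186^4932=6485  5186^4933=7049
  5186^4934=10684  5186^4935=9556  5186^4936=2286  5186^4937=4542
Found 4542 at exponent 4937.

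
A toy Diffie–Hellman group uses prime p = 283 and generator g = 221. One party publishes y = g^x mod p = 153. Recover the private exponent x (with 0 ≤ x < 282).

Successive powers of 221 modulo 283:
  221^0=1  221^1=221  221^2=165  221^3=241  221^4=57  221^5=145
  221^6=66  221^7=153
So 221^7 ≡ 153 (mod 283), giving x = 7.

7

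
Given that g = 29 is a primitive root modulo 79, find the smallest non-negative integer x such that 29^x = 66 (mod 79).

35

Baby-step giant-step with m = ceil(sqrt(78)) = 9.
Baby table (29^j mod 79 for j=0..8):
  0:1  1:29  2:51  3:57  4:73  5:63  6:10  7:53
  8:36
Giant step factor: 29^(-9) ≡ 14 (mod 79).
Scan 66·14^i mod 79 for i = 0, 1, …:
  i=0: 66   i=1: 55   i=2: 59   i=3: 36
Match at i=3, j=8: x = 3·9 + 8 = 35.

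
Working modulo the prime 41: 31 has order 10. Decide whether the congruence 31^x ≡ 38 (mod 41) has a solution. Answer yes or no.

no

38 ∈ ⟨31⟩ iff 38^10 ≡ 1 (mod 41), since |⟨31⟩| = 10.
38^10 mod 41 = 9.
Since 9 ≠ 1, 38 does not lie in the subgroup.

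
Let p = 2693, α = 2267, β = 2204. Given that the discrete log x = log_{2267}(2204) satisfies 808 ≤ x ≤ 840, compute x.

825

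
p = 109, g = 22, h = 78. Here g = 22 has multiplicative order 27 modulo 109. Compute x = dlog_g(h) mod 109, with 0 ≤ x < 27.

Successive powers of 22 modulo 109:
  22^0=1  22^1=22  22^2=48  22^3=75  22^4=15  22^5=3
  22^6=66  22^7=35  22^8=7  22^9=45  22^10=9  22^11=89
  22^12=105  22^13=21  22^14=26  22^15=27  22^16=49  22^17=97
  22^18=63  22^19=78
So 22^19 ≡ 78 (mod 109), giving x = 19.

19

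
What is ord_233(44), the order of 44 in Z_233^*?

232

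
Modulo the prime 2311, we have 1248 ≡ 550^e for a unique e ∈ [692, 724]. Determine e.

697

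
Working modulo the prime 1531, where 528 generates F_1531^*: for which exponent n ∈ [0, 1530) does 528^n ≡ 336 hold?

Baby-step giant-step with m = ceil(sqrt(1530)) = 40.
Baby table (528^j mod 1531 for j=0..39):
  0:1  1:528  2:142  3:1488  4:261  5:18  6:318  7:1025
  8:757  9:105  10:324  11:1131  12:78  13:1378  14:359  15:1239
  16:455  17:1404  18:308  19:338  20:868  21:535  22:776  23:951
  24:1491  25:314  26:444  27:189  28:277  29:811  30:1059  31:337
  32:340  33:393  34:819  35:690  36:1473  37:1527  38:950  39:963
Giant step factor: 528^(-40) ≡ 721 (mod 1531).
Scan 336·721^i mod 1531 for i = 0, 1, …:
  i=0: 336   i=1: 358   i=2: 910   i=3: 842
  i=4: 806   i=5: 877   i=6: 14   i=7: 908
  i=8: 931   i=9: 673   i=10: 1437   i=11: 1121
  i=12: 1404
Match at i=12, j=17: n = 12·40 + 17 = 497.

497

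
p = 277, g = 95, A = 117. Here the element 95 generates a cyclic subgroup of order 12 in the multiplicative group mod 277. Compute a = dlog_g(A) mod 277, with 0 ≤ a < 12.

Successive powers of 95 modulo 277:
  95^0=1  95^1=95  95^2=161  95^3=60  95^4=160  95^5=242
  95^6=276  95^7=182  95^8=116  95^9=217  95^10=117
So 95^10 ≡ 117 (mod 277), giving a = 10.

10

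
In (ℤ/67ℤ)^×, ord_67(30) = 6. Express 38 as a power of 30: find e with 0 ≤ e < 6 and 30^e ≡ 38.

Successive powers of 30 modulo 67:
  30^0=1  30^1=30  30^2=29  30^3=66  30^4=37  30^5=38
So 30^5 ≡ 38 (mod 67), giving e = 5.

5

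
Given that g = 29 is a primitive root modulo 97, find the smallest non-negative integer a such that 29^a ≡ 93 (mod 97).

68

Baby-step giant-step with m = ceil(sqrt(96)) = 10.
Baby table (29^j mod 97 for j=0..9):
  0:1  1:29  2:65  3:42  4:54  5:14  6:18  7:37
  8:6  9:77
Giant step factor: 29^(-10) ≡ 49 (mod 97).
Scan 93·49^i mod 97 for i = 0, 1, …:
  i=0: 93   i=1: 95   i=2: 96   i=3: 48
  i=4: 24   i=5: 12   i=6: 6
Match at i=6, j=8: a = 6·10 + 8 = 68.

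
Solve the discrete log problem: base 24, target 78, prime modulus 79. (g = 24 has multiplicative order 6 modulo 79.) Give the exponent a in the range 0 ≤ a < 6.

3

Successive powers of 24 modulo 79:
  24^0=1  24^1=24  24^2=23  24^3=78
So 24^3 ≡ 78 (mod 79), giving a = 3.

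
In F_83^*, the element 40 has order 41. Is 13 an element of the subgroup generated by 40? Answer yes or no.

13 ∈ ⟨40⟩ iff 13^41 ≡ 1 (mod 83), since |⟨40⟩| = 41.
13^41 mod 83 = 82.
Since 82 ≠ 1, 13 does not lie in the subgroup.

no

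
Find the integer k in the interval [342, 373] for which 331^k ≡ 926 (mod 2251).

Compute 331^342 mod 2251 = 1507, then multiply by 331 repeatedly:
  331^342=1507  331^343=1346  331^344=2079  331^345=1594  331^346=880
  331^347=901  331^348=1099  331^349=1358  331^350=1549  331^351=1742
  331^352=346  331^353=1976  331^354=1266  331^355=360  331^356=2108
  331^357=2189  331^358=1988  331^359=736  331^360=508  331^361=1574
  331^362=1013  331^363=2155  331^364=1989  331^365=1067  331^366=2021
  331^367=404  331^368=915  331^369=1231  331^370=30  331^371=926
Found 926 at exponent 371.

371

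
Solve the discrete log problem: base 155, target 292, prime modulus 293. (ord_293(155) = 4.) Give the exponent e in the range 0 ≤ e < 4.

Successive powers of 155 modulo 293:
  155^0=1  155^1=155  155^2=292
So 155^2 ≡ 292 (mod 293), giving e = 2.

2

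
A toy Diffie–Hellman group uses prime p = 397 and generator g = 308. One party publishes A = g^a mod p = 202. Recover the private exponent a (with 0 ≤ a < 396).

Baby-step giant-step with m = ceil(sqrt(396)) = 20.
Baby table (308^j mod 397 for j=0..19):
  0:1  1:308  2:378  3:103  4:361  5:28  6:287  7:262
  8:105  9:183  10:387  11:96  12:190  13:161  14:360  15:117
  16:306  17:159  18:141  19:155
Giant step factor: 308^(-20) ≡ 266 (mod 397).
Scan 202·266^i mod 397 for i = 0, 1, …:
  i=0: 202   i=1: 137   i=2: 315   i=3: 23
  i=4: 163   i=5: 85   i=6: 378
Match at i=6, j=2: a = 6·20 + 2 = 122.

122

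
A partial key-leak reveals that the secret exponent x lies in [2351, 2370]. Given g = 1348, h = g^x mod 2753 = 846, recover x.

Compute 1348^2351 mod 2753 = 1799, then multiply by 1348 repeatedly:
  1348^2351=1799  1348^2352=2412  1348^2353=83  1348^2354=1764  1348^2355=2033
  1348^2356=1249  1348^2357=1569  1348^2358=708  1348^2359=1846  1348^2360=2449
  1348^2361=405  1348^2362=846
Found 846 at exponent 2362.

2362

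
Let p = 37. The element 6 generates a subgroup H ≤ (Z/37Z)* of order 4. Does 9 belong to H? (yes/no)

no

⟨6⟩ has order 4; its elements mod 37 are {1, 6, 31, 36}.
9 is not in this set.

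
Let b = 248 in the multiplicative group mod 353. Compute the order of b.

352

The order of 248 must divide p − 1 = 352 = 2^5 · 11.
Divisors: 1, 2, 4, 8, 11, 16, 22, 32, 44, 88, 176, 352.
Check each in increasing order: 248^1 ≡ 248;  248^2 ≡ 82;  248^4 ≡ 17;  248^8 ≡ 289;  248^11 ≡ 7;  248^16 ≡ 213;  248^22 ≡ 49;  248^32 ≡ 185;  248^44 ≡ 283;  248^88 ≡ 311;  248^176 ≡ 352;  248^352 ≡ 1.
Smallest exponent giving 1 is 352.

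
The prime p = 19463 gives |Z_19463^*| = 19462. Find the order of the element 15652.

The order of 15652 must divide p − 1 = 19462 = 2 · 37 · 263.
Divisors: 1, 2, 37, 74, 263, 526, 9731, 19462.
Check each in increasing order: 15652^1 ≡ 15652;  15652^2 ≡ 4323;  15652^37 ≡ 19420;  15652^74 ≡ 1849;  15652^263 ≡ 6150;  15652^526 ≡ 5891;  15652^9731 ≡ 19462;  15652^19462 ≡ 1.
Smallest exponent giving 1 is 19462.

19462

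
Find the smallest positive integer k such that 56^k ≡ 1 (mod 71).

70

The order of 56 must divide p − 1 = 70 = 2 · 5 · 7.
Divisors: 1, 2, 5, 7, 10, 14, 35, 70.
Check each in increasing order: 56^1 ≡ 56;  56^2 ≡ 12;  56^5 ≡ 41;  56^7 ≡ 66;  56^10 ≡ 48;  56^14 ≡ 25;  56^35 ≡ 70;  56^70 ≡ 1.
Smallest exponent giving 1 is 70.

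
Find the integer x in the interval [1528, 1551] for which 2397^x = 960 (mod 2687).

1529

Compute 2397^1528 mod 2687 = 182, then multiply by 2397 repeatedly:
  2397^1528=182  2397^1529=960
Found 960 at exponent 1529.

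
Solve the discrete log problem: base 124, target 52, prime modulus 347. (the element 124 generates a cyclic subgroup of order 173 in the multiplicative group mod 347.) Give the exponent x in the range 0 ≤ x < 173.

Successive powers of 124 modulo 347:
  124^0=1  124^1=124  124^2=108  124^3=206  124^4=213  124^5=40
  124^6=102  124^7=156  124^8=259  124^9=192  124^10=212  124^11=263
  124^12=341  124^13=297  124^14=46  124^15=152  124^16=110  124^17=107
  124^18=82  124^19=105  124^20=181  124^21=236  124^22=116  124^23=157
  124^24=36  124^25=300  124^26=71  124^27=129  124^28=34  124^29=52
So 124^29 ≡ 52 (mod 347), giving x = 29.

29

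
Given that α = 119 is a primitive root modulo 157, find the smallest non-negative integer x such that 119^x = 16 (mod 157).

Baby-step giant-step with m = ceil(sqrt(156)) = 13.
Baby table (119^j mod 157 for j=0..12):
  0:1  1:119  2:31  3:78  4:19  5:63  6:118  7:69
  8:47  9:98  10:44  11:55  12:108
Giant step factor: 119^(-13) ≡ 107 (mod 157).
Scan 16·107^i mod 157 for i = 0, 1, …:
  i=0: 16   i=1: 142   i=2: 122   i=3: 23
  i=4: 106   i=5: 38   i=6: 141   i=7: 15
  i=8: 35   i=9: 134   i=10: 51   i=11: 119
Match at i=11, j=1: x = 11·13 + 1 = 144.

144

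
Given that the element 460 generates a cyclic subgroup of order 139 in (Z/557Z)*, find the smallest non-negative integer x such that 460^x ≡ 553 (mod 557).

Baby-step giant-step with m = ceil(sqrt(139)) = 12.
Baby table (460^j mod 557 for j=0..11):
  0:1  1:460  2:497  3:250  4:258  5:39  6:116  7:445
  8:281  9:36  10:407  11:68
Giant step factor: 460^(-12) ≡ 19 (mod 557).
Scan 553·19^i mod 557 for i = 0, 1, …:
  i=0: 553   i=1: 481   i=2: 227   i=3: 414
  i=4: 68
Match at i=4, j=11: x = 4·12 + 11 = 59.

59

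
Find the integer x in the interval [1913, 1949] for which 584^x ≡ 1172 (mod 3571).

1914

Compute 584^1913 mod 3571 = 1494, then multiply by 584 repeatedly:
  584^1913=1494  584^1914=1172
Found 1172 at exponent 1914.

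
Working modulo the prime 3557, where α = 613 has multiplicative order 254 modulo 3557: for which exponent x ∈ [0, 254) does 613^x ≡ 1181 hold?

82

Baby-step giant-step with m = ceil(sqrt(254)) = 16.
Baby table (613^j mod 3557 for j=0..15):
  0:1  1:613  2:2284  3:2191  4:2094  5:3102  6:2088  7:2981
  8:2612  9:506  10:719  11:3236  12:2419  13:3135  14:975  15:99
Giant step factor: 613^(-16) ≡ 2268 (mod 3557).
Scan 1181·2268^i mod 3557 for i = 0, 1, …:
  i=0: 1181   i=1: 87   i=2: 1681   i=3: 2961
  i=4: 3489   i=5: 2284
Match at i=5, j=2: x = 5·16 + 2 = 82.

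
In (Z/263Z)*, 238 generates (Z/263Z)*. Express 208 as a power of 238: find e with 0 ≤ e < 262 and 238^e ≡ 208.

Baby-step giant-step with m = ceil(sqrt(262)) = 17.
Baby table (238^j mod 263 for j=0..16):
  0:1  1:238  2:99  3:155  4:70  5:91  6:92  7:67
  8:166  9:58  10:128  11:219  12:48  13:115  14:18  15:76
  16:204
Giant step factor: 238^(-17) ≡ 120 (mod 263).
Scan 208·120^i mod 263 for i = 0, 1, …:
  i=0: 208   i=1: 238
Match at i=1, j=1: e = 1·17 + 1 = 18.

18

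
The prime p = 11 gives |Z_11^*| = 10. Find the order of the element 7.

10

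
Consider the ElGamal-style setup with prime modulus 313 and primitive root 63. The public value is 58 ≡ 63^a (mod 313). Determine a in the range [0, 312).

144

Baby-step giant-step with m = ceil(sqrt(312)) = 18.
Baby table (63^j mod 313 for j=0..17):
  0:1  1:63  2:213  3:273  4:297  5:244  6:35  7:14
  8:256  9:165  10:66  11:89  12:286  13:177  14:196  15:141
  16:119  17:298
Giant step factor: 63^(-18) ≡ 52 (mod 313).
Scan 58·52^i mod 313 for i = 0, 1, …:
  i=0: 58   i=1: 199   i=2: 19   i=3: 49
  i=4: 44   i=5: 97   i=6: 36   i=7: 307
  i=8: 1
Match at i=8, j=0: a = 8·18 + 0 = 144.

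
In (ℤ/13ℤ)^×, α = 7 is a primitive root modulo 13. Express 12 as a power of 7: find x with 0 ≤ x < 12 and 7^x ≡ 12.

Successive powers of 7 modulo 13:
  7^0=1  7^1=7  7^2=10  7^3=5  7^4=9  7^5=11
  7^6=12
So 7^6 ≡ 12 (mod 13), giving x = 6.

6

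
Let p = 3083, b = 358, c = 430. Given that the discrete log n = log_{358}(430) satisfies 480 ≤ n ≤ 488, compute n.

480

Compute 358^480 mod 3083 = 430, then multiply by 358 repeatedly:
  358^480=430
Found 430 at exponent 480.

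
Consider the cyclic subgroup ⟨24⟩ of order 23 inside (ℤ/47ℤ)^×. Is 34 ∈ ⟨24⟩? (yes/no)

⟨24⟩ has order 23; its elements mod 47 are {1, 2, 3, 4, 6, 7, 8, 9, 12, 14, 16, 17, 18, 21, 24, 25, 27, 28, 32, 34, 36, 37, 42}.
34 is in this set.

yes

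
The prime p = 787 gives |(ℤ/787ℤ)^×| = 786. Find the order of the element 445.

131

The order of 445 must divide p − 1 = 786 = 2 · 3 · 131.
Divisors: 1, 2, 3, 6, 131, 262, 393, 786.
Check each in increasing order: 445^1 ≡ 445;  445^2 ≡ 488;  445^3 ≡ 735;  445^6 ≡ 343;  445^131 ≡ 1.
Smallest exponent giving 1 is 131.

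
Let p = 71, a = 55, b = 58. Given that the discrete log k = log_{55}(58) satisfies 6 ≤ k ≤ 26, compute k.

Compute 55^6 mod 71 = 58, then multiply by 55 repeatedly:
  55^6=58
Found 58 at exponent 6.

6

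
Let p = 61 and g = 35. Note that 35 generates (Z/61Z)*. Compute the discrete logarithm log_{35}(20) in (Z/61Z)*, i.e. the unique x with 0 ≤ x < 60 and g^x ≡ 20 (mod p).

24

Successive powers of 35 modulo 61:
  35^0=1  35^1=35  35^2=5  35^3=53  35^4=25  35^5=21
  35^6=3  35^7=44  35^8=15  35^9=37  35^10=14  35^11=2
  35^12=9  35^13=10  35^14=45  35^15=50  35^16=42  35^17=6
  35^18=27  35^19=30  35^20=13  35^21=28  35^22=4  35^23=18
  35^24=20
So 35^24 ≡ 20 (mod 61), giving x = 24.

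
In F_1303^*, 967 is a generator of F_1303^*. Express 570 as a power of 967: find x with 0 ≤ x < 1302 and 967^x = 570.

13

Baby-step giant-step with m = ceil(sqrt(1302)) = 37.
Baby table (967^j mod 1303 for j=0..36):
  0:1  1:967  2:838  3:1183  4:1230  5:1074  6:67  7:942
  8:117  9:1081  10:321  11:293  12:580  13:570  14:21  15:762
  16:659  17:86  18:1073  19:403  20:104  21:237  22:1154  23:550
  24:226  25:941  26:453  27:243  28:441  29:366  30:809  31:503
  32:382  33:645  34:881  35:1068  36:780
Giant step factor: 967^(-37) ≡ 957 (mod 1303).
Scan 570·957^i mod 1303 for i = 0, 1, …:
  i=0: 570
Match at i=0, j=13: x = 0·37 + 13 = 13.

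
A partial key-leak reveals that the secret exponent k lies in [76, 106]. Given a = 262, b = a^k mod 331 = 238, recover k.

Compute 262^76 mod 331 = 238, then multiply by 262 repeatedly:
  262^76=238
Found 238 at exponent 76.

76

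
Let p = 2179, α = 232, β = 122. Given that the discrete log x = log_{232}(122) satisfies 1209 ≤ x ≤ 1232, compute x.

Compute 232^1209 mod 2179 = 227, then multiply by 232 repeatedly:
  232^1209=227  232^1210=368  232^1211=395  232^1212=122
Found 122 at exponent 1212.

1212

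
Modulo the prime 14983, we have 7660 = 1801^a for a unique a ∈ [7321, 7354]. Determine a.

7332

Compute 1801^7321 mod 14983 = 12514, then multiply by 1801 repeatedly:
  1801^7321=12514  1801^7322=3282  1801^7323=7580  1801^7324=2067  1801^7325=6883
  1801^7326=5342  1801^7327=1856  1801^7328=1447  1801^7329=13988  1801^7330=5965
  1801^7331=154  1801^7332=7660
Found 7660 at exponent 7332.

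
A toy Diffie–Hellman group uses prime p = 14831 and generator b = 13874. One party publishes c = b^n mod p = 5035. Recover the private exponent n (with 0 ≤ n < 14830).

10825

Baby-step giant-step with m = ceil(sqrt(14830)) = 122.
Baby table (13874^j mod 14831 for j=0..121):
  0:1  1:13874  2:11158  3:114  4:9550  5:11377  6:12996  7:6037
  8:6681  9:13275  10:5992  11:5253  12:588  13:862  14:5602  15:7708
  16:9282  17:895  18:3683  19:5147  20:13044  21:4594  22:8349  23:3916
  24:4631  25:2602  26:1494  27:8849  28:8  29:7175  30:278  31:912
  32:2245  33:2030  34:151  35:3803  36:8955  37:2383  38:3443  39:12362
  40:4704  41:6896  42:323  43:2340  44:101  45:7160  46:14633  47:11514
  48:535  49:7090  50:7468  51:1666  52:7386  53:5985  54:11952  55:11468
  56:64  57:12907  58:2224  59:7296  60:3129  61:1409  62:1208  63:762
  64:12316  65:4233  66:12713  67:9910  68:7970  69:10675  70:2584  71:3889
  72:808  73:12787  74:13247  75:3126  76:4280  77:12227  78:420  79:13328
  80:14595  81:3387  82:6630  83:2758  84:512  85:14270  86:2961  87:13875
  88:10201  89:11272  90:9664  91:6096  92:9542  93:4202  94:12718  95:5125
  96:4436  97:11245  98:5841  99:1450  100:6464  101:13310  102:2159  103:10177
  104:4578  105:8830  106:3360  107:2807  108:12943  109:12265  110:8547  111:7233
  112:4096  113:10343  114:8857  115:7183  116:7453  117:1190  118:3157  119:4275
  120:2181  121:3954
Giant step factor: 13874^(-122) ≡ 1066 (mod 14831).
Scan 5035·1066^i mod 14831 for i = 0, 1, …:
  i=0: 5035   i=1: 13319   i=2: 4787   i=3: 1078
  i=4: 7161   i=5: 10492   i=6: 1898   i=7: 6252
  i=8: 5513   i=9: 3782     …   i=87: 6800
  i=88: 11272
Match at i=88, j=89: n = 88·122 + 89 = 10825.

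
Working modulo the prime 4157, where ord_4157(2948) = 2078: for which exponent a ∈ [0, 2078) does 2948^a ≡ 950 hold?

Baby-step giant-step with m = ceil(sqrt(2078)) = 46.
Baby table (2948^j mod 4157 for j=0..45):
  0:1  1:2948  2:2574  3:1627  4:3375  5:1799  6:3277  7:3885
  8:445  9:2405  10:2255  11:697  12:1198  13:2411  14:3315  15:3670
  16:2646  17:1876  18:1638  19:2547  20:1014  21:389  22:3597  23:3606
  24:1039  25:3420  26:1435  27:2711  28:2274  29:2668  30:220  31:68
  32:928  33:438  34:2554  35:865  36:1779  37:2515  38:2289  39:1161
  40:1417  41:3688  42:1669  43:2481  44:1825  45:942
Giant step factor: 2948^(-46) ≡ 3771 (mod 4157).
Scan 950·3771^i mod 4157 for i = 0, 1, …:
  i=0: 950   i=1: 3273   i=2: 350   i=3: 2081
  i=4: 3192   i=5: 2517   i=6: 1176   i=7: 3334
  i=8: 1746   i=9: 3635     …   i=29: 3001
  i=30: 1417
Match at i=30, j=40: a = 30·46 + 40 = 1420.

1420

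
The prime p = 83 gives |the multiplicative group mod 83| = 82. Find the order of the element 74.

82

The order of 74 must divide p − 1 = 82 = 2 · 41.
Divisors: 1, 2, 41, 82.
Check each in increasing order: 74^1 ≡ 74;  74^2 ≡ 81;  74^41 ≡ 82;  74^82 ≡ 1.
Smallest exponent giving 1 is 82.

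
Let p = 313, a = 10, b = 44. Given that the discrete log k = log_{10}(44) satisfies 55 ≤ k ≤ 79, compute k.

Compute 10^55 mod 313 = 282, then multiply by 10 repeatedly:
  10^55=282  10^56=3  10^57=30  10^58=300  10^59=183
  10^60=265  10^61=146  10^62=208  10^63=202  10^64=142
  10^65=168  10^66=115  10^67=211  10^68=232  10^69=129
  10^70=38  10^71=67  10^72=44
Found 44 at exponent 72.

72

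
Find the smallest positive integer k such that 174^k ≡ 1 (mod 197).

The order of 174 must divide p − 1 = 196 = 2^2 · 7^2.
Divisors: 1, 2, 4, 7, 14, 28, 49, 98, 196.
Check each in increasing order: 174^1 ≡ 174;  174^2 ≡ 135;  174^4 ≡ 101;  174^7 ≡ 19;  174^14 ≡ 164;  174^28 ≡ 104;  174^49 ≡ 196;  174^98 ≡ 1.
Smallest exponent giving 1 is 98.

98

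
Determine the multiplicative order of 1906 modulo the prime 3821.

3820

The order of 1906 must divide p − 1 = 3820 = 2^2 · 5 · 191.
Divisors: 1, 2, 4, 5, 10, 20, 191, 382, 764, 955, 1910, 3820.
Check each in increasing order: 1906^1 ≡ 1906;  1906^2 ≡ 2886;  1906^4 ≡ 3037;  1906^5 ≡ 3528;  1906^10 ≡ 1787;  1906^20 ≡ 2834;  1906^191 ≡ 644;  1906^382 ≡ 2068;  1906^764 ≡ 925;  1906^955 ≡ 3445;  1906^1910 ≡ 3820;  1906^3820 ≡ 1.
Smallest exponent giving 1 is 3820.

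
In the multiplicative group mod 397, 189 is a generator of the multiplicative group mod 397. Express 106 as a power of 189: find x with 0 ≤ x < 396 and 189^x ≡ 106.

Baby-step giant-step with m = ceil(sqrt(396)) = 20.
Baby table (189^j mod 397 for j=0..19):
  0:1  1:189  2:388  3:284  4:81  5:223  6:65  7:375
  8:209  9:198  10:104  11:203  12:255  13:158  14:87  15:166
  16:11  17:94  18:298  19:345
Giant step factor: 189^(-20) ≡ 176 (mod 397).
Scan 106·176^i mod 397 for i = 0, 1, …:
  i=0: 106   i=1: 394   i=2: 266   i=3: 367
  i=4: 278   i=5: 97   i=6: 1
Match at i=6, j=0: x = 6·20 + 0 = 120.

120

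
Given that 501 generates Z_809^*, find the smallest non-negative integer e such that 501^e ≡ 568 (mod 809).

33

Baby-step giant-step with m = ceil(sqrt(808)) = 29.
Baby table (501^j mod 809 for j=0..28):
  0:1  1:501  2:211  3:541  4:26  5:82  6:632  7:313
  8:676  9:514  10:252  11:48  12:587  13:420  14:80  15:439
  16:700  17:403  18:462  19:88  20:402  21:770  22:686  23:670
  24:744  25:604  26:38  27:431  28:737
Giant step factor: 501^(-29) ≡ 396 (mod 809).
Scan 568·396^i mod 809 for i = 0, 1, …:
  i=0: 568   i=1: 26
Match at i=1, j=4: e = 1·29 + 4 = 33.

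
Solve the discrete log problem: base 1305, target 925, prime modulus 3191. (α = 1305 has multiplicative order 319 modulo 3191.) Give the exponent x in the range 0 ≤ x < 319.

235

Baby-step giant-step with m = ceil(sqrt(319)) = 18.
Baby table (1305^j mod 3191 for j=0..17):
  0:1  1:1305  2:2222  3:2282  4:807  5:105  6:3003  7:367
  8:285  9:1769  10:1452  11:2597  12:243  13:1206  14:667  15:2483
  16:1450  17:3178
Giant step factor: 1305^(-18) ≡ 2973 (mod 3191).
Scan 925·2973^i mod 3191 for i = 0, 1, …:
  i=0: 925   i=1: 2574   i=2: 484   i=3: 2982
  i=4: 888   i=5: 1067   i=6: 337   i=7: 3118
  i=8: 3150   i=9: 2556   i=10: 1217   i=11: 2738
  i=12: 3024   i=13: 1305
Match at i=13, j=1: x = 13·18 + 1 = 235.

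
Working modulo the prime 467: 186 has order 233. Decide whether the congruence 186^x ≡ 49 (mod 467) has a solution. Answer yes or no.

49 ∈ ⟨186⟩ iff 49^233 ≡ 1 (mod 467), since |⟨186⟩| = 233.
49^233 mod 467 = 1.
Since 1 = 1, 49 lies in the subgroup.

yes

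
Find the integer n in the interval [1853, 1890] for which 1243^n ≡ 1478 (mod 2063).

Compute 1243^1853 mod 2063 = 1862, then multiply by 1243 repeatedly:
  1243^1853=1862  1243^1854=1843  1243^1855=919  1243^1856=1478
Found 1478 at exponent 1856.

1856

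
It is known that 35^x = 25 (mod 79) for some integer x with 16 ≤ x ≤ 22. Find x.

16

Compute 35^16 mod 79 = 25, then multiply by 35 repeatedly:
  35^16=25
Found 25 at exponent 16.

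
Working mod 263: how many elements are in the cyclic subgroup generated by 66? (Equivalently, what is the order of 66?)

The order of 66 must divide p − 1 = 262 = 2 · 131.
Divisors: 1, 2, 131, 262.
Check each in increasing order: 66^1 ≡ 66;  66^2 ≡ 148;  66^131 ≡ 1.
Smallest exponent giving 1 is 131.

131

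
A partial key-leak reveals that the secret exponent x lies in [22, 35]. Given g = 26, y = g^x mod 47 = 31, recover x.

Compute 26^22 mod 47 = 9, then multiply by 26 repeatedly:
  26^22=9  26^23=46  26^24=21  26^25=29  26^26=2
  26^27=5  26^28=36  26^29=43  26^30=37  26^31=22
  26^32=8  26^33=20  26^34=3  26^35=31
Found 31 at exponent 35.

35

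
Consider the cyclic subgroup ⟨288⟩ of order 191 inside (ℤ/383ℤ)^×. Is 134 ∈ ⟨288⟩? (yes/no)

yes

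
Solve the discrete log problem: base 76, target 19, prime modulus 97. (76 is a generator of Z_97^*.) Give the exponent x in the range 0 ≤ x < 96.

Baby-step giant-step with m = ceil(sqrt(96)) = 10.
Baby table (76^j mod 97 for j=0..9):
  0:1  1:76  2:53  3:51  4:93  5:84  6:79  7:87
  8:16  9:52
Giant step factor: 76^(-10) ≡ 31 (mod 97).
Scan 19·31^i mod 97 for i = 0, 1, …:
  i=0: 19   i=1: 7   i=2: 23   i=3: 34
  i=4: 84
Match at i=4, j=5: x = 4·10 + 5 = 45.

45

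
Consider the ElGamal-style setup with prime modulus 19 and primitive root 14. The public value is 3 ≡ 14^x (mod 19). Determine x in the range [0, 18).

Successive powers of 14 modulo 19:
  14^0=1  14^1=14  14^2=6  14^3=8  14^4=17  14^5=10
  14^6=7  14^7=3
So 14^7 ≡ 3 (mod 19), giving x = 7.

7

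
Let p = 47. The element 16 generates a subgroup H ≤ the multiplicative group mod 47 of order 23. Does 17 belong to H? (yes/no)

yes

⟨16⟩ has order 23; its elements mod 47 are {1, 2, 3, 4, 6, 7, 8, 9, 12, 14, 16, 17, 18, 21, 24, 25, 27, 28, 32, 34, 36, 37, 42}.
17 is in this set.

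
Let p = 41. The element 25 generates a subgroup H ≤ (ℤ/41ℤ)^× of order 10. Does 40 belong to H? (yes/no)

40 ∈ ⟨25⟩ iff 40^10 ≡ 1 (mod 41), since |⟨25⟩| = 10.
40^10 mod 41 = 1.
Since 1 = 1, 40 lies in the subgroup.

yes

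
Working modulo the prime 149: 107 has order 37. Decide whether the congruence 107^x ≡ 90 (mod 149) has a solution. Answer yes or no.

no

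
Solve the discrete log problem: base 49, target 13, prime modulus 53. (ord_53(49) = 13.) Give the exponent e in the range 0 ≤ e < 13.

Successive powers of 49 modulo 53:
  49^0=1  49^1=49  49^2=16  49^3=42  49^4=44  49^5=36
  49^6=15  49^7=46  49^8=28  49^9=47  49^10=24  49^11=10
  49^12=13
So 49^12 ≡ 13 (mod 53), giving e = 12.

12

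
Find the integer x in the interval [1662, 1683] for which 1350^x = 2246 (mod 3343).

1670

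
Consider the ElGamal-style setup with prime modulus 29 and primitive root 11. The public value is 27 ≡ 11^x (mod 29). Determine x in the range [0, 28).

Successive powers of 11 modulo 29:
  11^0=1  11^1=11  11^2=5  11^3=26  11^4=25  11^5=14
  11^6=9  11^7=12  11^8=16  11^9=2  11^10=22  11^11=10
  11^12=23  11^13=21  11^14=28  11^15=18  11^16=24  11^17=3
  11^18=4  11^19=15  11^20=20  11^21=17  11^22=13  11^23=27
So 11^23 ≡ 27 (mod 29), giving x = 23.

23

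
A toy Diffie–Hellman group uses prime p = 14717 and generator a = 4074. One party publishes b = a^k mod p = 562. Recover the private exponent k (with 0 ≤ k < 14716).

Baby-step giant-step with m = ceil(sqrt(14716)) = 122.
Baby table (4074^j mod 14717 for j=0..121):
  0:1  1:4074  2:11417  3:7138  4:14137  5:6517  6:790  7:10154
  8:12626  9:2409  10:12744  11:12197  12:5986  13:895  14:11131  15:4617
  16:1332  17:10712  18:4783  19:634  20:7441  21:12331  22:7373  23:205
  24:11018  25:482  26:6307  27:13553  28:11455  29:63  30:6473  31:12855
  32:8184  33:7611  34:13212  35:5619  36:6871  37:720  38:4597  39:8154
  40:3127  41:9193  42:12234  43:9554  44:11248  45:10331  46:12591  47:6989
  48:10508  49:12556  50:11569  51:8272  52:12915  53:2435  54:932  55:14699
  56:253  57:532  58:3969  59:10440  60:430  61:497  62:8549  63:8204
  64:789  65:6080  66:1209  67:9988  68:13324  69:5680  70:5196  71:5458
  72:13222  73:2208  74:3305  75:13232  76:13514  77:14456  78:11027  79:7714
  80:6041  81:4210  82:6235  83:14565  84:13583  85:1222  86:4082  87:14575
  88:10172  89:12373  90:1877  91:8775  92:1757  93:5556  94:398  95:2582
  96:11130  97:543  98:4632  99:3574  100:5363  101:8834  102:6651  103:2177
  104:9464  105:12513  106:12991  107:3002  108:321  109:12658  110:324  111:10163
  112:5141  113:2143  114:3401  115:6977  116:5771  117:8005  118:14215  119:515
  120:8296  121:7672
Giant step factor: 4074^(-122) ≡ 1356 (mod 14717).
Scan 562·1356^i mod 14717 for i = 0, 1, …:
  i=0: 562   i=1: 11505   i=2: 760   i=3: 370
  i=4: 1342   i=5: 9561   i=6: 13756   i=7: 6697
  i=8: 743   i=9: 6752     …   i=115: 5200
  i=116: 1757
Match at i=116, j=92: k = 116·122 + 92 = 14244.

14244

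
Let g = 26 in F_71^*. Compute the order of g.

14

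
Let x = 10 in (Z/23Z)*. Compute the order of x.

22

The order of 10 must divide p − 1 = 22 = 2 · 11.
Divisors: 1, 2, 11, 22.
Check each in increasing order: 10^1 ≡ 10;  10^2 ≡ 8;  10^11 ≡ 22;  10^22 ≡ 1.
Smallest exponent giving 1 is 22.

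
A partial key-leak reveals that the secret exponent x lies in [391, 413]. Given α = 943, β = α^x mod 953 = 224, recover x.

410

Compute 943^391 mod 953 = 548, then multiply by 943 repeatedly:
  943^391=548  943^392=238  943^393=479  943^394=928  943^395=250
  943^396=359  943^397=222  943^398=639  943^399=281  943^400=49
  943^401=463  943^402=135  943^403=556  943^404=158  943^405=326
  943^406=552  943^407=198  943^408=879  943^409=740  943^410=224
Found 224 at exponent 410.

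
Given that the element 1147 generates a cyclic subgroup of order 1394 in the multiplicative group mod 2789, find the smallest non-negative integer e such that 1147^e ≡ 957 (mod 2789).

820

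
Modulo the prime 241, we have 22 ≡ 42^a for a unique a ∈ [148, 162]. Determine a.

155

Compute 42^148 mod 241 = 232, then multiply by 42 repeatedly:
  42^148=232  42^149=104  42^150=30  42^151=55  42^152=141
  42^153=138  42^154=12  42^155=22
Found 22 at exponent 155.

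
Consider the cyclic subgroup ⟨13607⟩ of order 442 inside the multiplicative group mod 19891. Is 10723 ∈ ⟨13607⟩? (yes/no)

10723 ∈ ⟨13607⟩ iff 10723^442 ≡ 1 (mod 19891), since |⟨13607⟩| = 442.
10723^442 mod 19891 = 1.
Since 1 = 1, 10723 lies in the subgroup.

yes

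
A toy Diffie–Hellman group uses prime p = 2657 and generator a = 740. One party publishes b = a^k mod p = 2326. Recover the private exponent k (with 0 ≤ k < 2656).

Baby-step giant-step with m = ceil(sqrt(2656)) = 52.
Baby table (740^j mod 2657 for j=0..51):
  0:1  1:740  2:258  3:2273  4:139  5:1894  6:1321  7:2421
  8:722  9:223  10:286  11:1737  12:2049  13:1770  14:2556  15:2313
  16:512  17:1586  18:1903  19:10  20:2086  21:2580  22:1474  23:1390
  24:341  25:2582  26:297  27:1906  28:2230  29:203  30:1428  31:1891
  32:1758  33:1647  34:1874  35:2463  36:2575  37:431  38:100  39:2261
  40:1887  41:1455  42:615  43:753  44:1907  45:313  46:461  47:1044
  48:2030  49:995  50:311  51:1638
Giant step factor: 740^(-52) ≡ 156 (mod 2657).
Scan 2326·156^i mod 2657 for i = 0, 1, …:
  i=0: 2326   i=1: 1504   i=2: 808   i=3: 1169
  i=4: 1688   i=5: 285   i=6: 1948   i=7: 990
  i=8: 334   i=9: 1621   i=10: 461
Match at i=10, j=46: k = 10·52 + 46 = 566.

566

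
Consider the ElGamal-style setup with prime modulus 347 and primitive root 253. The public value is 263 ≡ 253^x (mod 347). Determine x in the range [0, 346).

138

Baby-step giant-step with m = ceil(sqrt(346)) = 19.
Baby table (253^j mod 347 for j=0..18):
  0:1  1:253  2:161  3:134  4:243  5:60  6:259  7:291
  8:59  9:6  10:130  11:272  12:110  13:70  14:13  15:166
  16:11  17:7  18:36
Giant step factor: 253^(-19) ≡ 230 (mod 347).
Scan 263·230^i mod 347 for i = 0, 1, …:
  i=0: 263   i=1: 112   i=2: 82   i=3: 122
  i=4: 300   i=5: 294   i=6: 302   i=7: 60
Match at i=7, j=5: x = 7·19 + 5 = 138.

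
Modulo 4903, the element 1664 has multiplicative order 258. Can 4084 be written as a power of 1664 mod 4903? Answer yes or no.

no

4084 ∈ ⟨1664⟩ iff 4084^258 ≡ 1 (mod 4903), since |⟨1664⟩| = 258.
4084^258 mod 4903 = 1343.
Since 1343 ≠ 1, 4084 does not lie in the subgroup.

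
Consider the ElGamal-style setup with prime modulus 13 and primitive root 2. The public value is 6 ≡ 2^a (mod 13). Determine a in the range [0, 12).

Successive powers of 2 modulo 13:
  2^0=1  2^1=2  2^2=4  2^3=8  2^4=3  2^5=6
So 2^5 ≡ 6 (mod 13), giving a = 5.

5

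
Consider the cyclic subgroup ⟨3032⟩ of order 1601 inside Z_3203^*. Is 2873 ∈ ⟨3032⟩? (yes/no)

no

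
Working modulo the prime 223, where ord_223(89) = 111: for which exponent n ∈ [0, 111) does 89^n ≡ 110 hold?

7

Baby-step giant-step with m = ceil(sqrt(111)) = 11.
Baby table (89^j mod 223 for j=0..10):
  0:1  1:89  2:116  3:66  4:76  5:74  6:119  7:110
  8:201  9:49  10:124
Giant step factor: 89^(-11) ≡ 178 (mod 223).
Scan 110·178^i mod 223 for i = 0, 1, …:
  i=0: 110
Match at i=0, j=7: n = 0·11 + 7 = 7.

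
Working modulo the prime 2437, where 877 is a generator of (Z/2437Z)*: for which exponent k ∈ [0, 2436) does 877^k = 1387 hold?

Baby-step giant-step with m = ceil(sqrt(2436)) = 50.
Baby table (877^j mod 2437 for j=0..49):
  0:1  1:877  2:1474  3:1088  4:1309  5:166  6:1799  7:984
  8:270  9:401  10:749  11:1320  12:65  13:954  14:767  15:47
  16:2227  17:1042  18:2396  19:598  20:491  21:1695  22:2382  23:505
  24:1788  25:1085  26:1115  27:618  28:972  29:1931  30:2209  31:2315
  32:234  33:510  34:1299  35:1144  36:1681  37:2289  38:1802  39:1178
  40:2255  41:1228  42:2239  43:1818  44:588  45:1469  46:1577  47:1250
  48:2037  49:128
Giant step factor: 877^(-50) ≡ 1535 (mod 2437).
Scan 1387·1535^i mod 2437 for i = 0, 1, …:
  i=0: 1387   i=1: 1544   i=2: 1276   i=3: 1749
  i=4: 1578   i=5: 2289
Match at i=5, j=37: k = 5·50 + 37 = 287.

287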